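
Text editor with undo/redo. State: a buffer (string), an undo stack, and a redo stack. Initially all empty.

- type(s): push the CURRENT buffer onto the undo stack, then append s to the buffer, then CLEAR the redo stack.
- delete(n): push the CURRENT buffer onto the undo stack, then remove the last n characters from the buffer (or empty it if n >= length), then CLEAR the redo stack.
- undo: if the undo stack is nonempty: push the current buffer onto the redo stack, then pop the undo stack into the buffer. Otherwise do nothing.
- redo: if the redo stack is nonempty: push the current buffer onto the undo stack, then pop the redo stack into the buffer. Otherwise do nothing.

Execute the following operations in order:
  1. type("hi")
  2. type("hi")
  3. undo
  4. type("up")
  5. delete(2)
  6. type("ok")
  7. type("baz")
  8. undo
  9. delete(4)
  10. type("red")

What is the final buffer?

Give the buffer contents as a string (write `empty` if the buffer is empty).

After op 1 (type): buf='hi' undo_depth=1 redo_depth=0
After op 2 (type): buf='hihi' undo_depth=2 redo_depth=0
After op 3 (undo): buf='hi' undo_depth=1 redo_depth=1
After op 4 (type): buf='hiup' undo_depth=2 redo_depth=0
After op 5 (delete): buf='hi' undo_depth=3 redo_depth=0
After op 6 (type): buf='hiok' undo_depth=4 redo_depth=0
After op 7 (type): buf='hiokbaz' undo_depth=5 redo_depth=0
After op 8 (undo): buf='hiok' undo_depth=4 redo_depth=1
After op 9 (delete): buf='(empty)' undo_depth=5 redo_depth=0
After op 10 (type): buf='red' undo_depth=6 redo_depth=0

Answer: red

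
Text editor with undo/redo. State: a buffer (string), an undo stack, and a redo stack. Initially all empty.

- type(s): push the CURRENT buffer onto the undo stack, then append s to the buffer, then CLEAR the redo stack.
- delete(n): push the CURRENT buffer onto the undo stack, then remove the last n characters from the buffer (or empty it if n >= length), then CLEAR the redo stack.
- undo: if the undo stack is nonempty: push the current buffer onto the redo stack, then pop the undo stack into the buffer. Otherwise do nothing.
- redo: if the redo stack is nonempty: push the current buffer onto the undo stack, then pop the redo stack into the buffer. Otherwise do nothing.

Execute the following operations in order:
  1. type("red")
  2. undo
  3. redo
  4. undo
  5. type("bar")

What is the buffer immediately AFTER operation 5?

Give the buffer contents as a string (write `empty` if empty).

Answer: bar

Derivation:
After op 1 (type): buf='red' undo_depth=1 redo_depth=0
After op 2 (undo): buf='(empty)' undo_depth=0 redo_depth=1
After op 3 (redo): buf='red' undo_depth=1 redo_depth=0
After op 4 (undo): buf='(empty)' undo_depth=0 redo_depth=1
After op 5 (type): buf='bar' undo_depth=1 redo_depth=0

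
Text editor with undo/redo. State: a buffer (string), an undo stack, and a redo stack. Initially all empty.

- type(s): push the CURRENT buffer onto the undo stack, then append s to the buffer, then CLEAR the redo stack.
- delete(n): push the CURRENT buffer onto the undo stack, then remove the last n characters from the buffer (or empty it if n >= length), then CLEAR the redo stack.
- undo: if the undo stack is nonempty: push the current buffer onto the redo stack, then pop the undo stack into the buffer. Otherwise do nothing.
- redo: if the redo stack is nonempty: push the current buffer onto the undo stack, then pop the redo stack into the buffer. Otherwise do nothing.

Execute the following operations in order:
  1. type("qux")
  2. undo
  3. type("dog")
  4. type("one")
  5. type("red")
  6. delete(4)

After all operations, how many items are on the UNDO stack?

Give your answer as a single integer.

After op 1 (type): buf='qux' undo_depth=1 redo_depth=0
After op 2 (undo): buf='(empty)' undo_depth=0 redo_depth=1
After op 3 (type): buf='dog' undo_depth=1 redo_depth=0
After op 4 (type): buf='dogone' undo_depth=2 redo_depth=0
After op 5 (type): buf='dogonered' undo_depth=3 redo_depth=0
After op 6 (delete): buf='dogon' undo_depth=4 redo_depth=0

Answer: 4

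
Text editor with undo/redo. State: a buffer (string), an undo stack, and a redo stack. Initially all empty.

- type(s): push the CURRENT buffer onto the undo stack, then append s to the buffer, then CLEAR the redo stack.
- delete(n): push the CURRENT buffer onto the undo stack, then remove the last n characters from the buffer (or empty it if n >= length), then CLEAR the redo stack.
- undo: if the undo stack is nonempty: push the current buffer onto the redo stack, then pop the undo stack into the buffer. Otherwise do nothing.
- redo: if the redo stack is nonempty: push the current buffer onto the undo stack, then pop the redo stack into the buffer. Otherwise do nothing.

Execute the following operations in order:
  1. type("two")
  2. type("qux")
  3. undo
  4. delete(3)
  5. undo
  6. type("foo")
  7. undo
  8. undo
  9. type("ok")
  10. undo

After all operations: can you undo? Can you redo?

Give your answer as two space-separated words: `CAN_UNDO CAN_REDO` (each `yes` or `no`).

After op 1 (type): buf='two' undo_depth=1 redo_depth=0
After op 2 (type): buf='twoqux' undo_depth=2 redo_depth=0
After op 3 (undo): buf='two' undo_depth=1 redo_depth=1
After op 4 (delete): buf='(empty)' undo_depth=2 redo_depth=0
After op 5 (undo): buf='two' undo_depth=1 redo_depth=1
After op 6 (type): buf='twofoo' undo_depth=2 redo_depth=0
After op 7 (undo): buf='two' undo_depth=1 redo_depth=1
After op 8 (undo): buf='(empty)' undo_depth=0 redo_depth=2
After op 9 (type): buf='ok' undo_depth=1 redo_depth=0
After op 10 (undo): buf='(empty)' undo_depth=0 redo_depth=1

Answer: no yes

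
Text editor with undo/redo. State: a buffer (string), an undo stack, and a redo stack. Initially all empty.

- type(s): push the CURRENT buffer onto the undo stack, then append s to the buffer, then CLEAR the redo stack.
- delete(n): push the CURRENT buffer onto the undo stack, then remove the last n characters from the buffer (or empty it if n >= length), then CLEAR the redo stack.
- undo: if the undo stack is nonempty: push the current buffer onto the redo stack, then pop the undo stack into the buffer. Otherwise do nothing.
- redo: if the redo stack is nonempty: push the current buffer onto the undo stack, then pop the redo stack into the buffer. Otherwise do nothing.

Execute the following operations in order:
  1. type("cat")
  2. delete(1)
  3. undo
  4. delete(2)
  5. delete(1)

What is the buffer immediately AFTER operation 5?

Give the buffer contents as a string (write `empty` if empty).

After op 1 (type): buf='cat' undo_depth=1 redo_depth=0
After op 2 (delete): buf='ca' undo_depth=2 redo_depth=0
After op 3 (undo): buf='cat' undo_depth=1 redo_depth=1
After op 4 (delete): buf='c' undo_depth=2 redo_depth=0
After op 5 (delete): buf='(empty)' undo_depth=3 redo_depth=0

Answer: empty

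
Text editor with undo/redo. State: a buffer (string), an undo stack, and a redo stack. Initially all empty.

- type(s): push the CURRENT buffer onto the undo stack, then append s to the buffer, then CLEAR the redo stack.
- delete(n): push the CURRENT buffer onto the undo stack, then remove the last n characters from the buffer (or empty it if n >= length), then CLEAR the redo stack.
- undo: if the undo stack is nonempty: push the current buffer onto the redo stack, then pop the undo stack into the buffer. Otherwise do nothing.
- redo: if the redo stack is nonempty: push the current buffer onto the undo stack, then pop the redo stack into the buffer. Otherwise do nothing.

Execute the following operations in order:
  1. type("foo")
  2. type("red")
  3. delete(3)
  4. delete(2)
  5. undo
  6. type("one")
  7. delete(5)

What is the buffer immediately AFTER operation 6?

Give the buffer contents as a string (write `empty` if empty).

Answer: fooone

Derivation:
After op 1 (type): buf='foo' undo_depth=1 redo_depth=0
After op 2 (type): buf='foored' undo_depth=2 redo_depth=0
After op 3 (delete): buf='foo' undo_depth=3 redo_depth=0
After op 4 (delete): buf='f' undo_depth=4 redo_depth=0
After op 5 (undo): buf='foo' undo_depth=3 redo_depth=1
After op 6 (type): buf='fooone' undo_depth=4 redo_depth=0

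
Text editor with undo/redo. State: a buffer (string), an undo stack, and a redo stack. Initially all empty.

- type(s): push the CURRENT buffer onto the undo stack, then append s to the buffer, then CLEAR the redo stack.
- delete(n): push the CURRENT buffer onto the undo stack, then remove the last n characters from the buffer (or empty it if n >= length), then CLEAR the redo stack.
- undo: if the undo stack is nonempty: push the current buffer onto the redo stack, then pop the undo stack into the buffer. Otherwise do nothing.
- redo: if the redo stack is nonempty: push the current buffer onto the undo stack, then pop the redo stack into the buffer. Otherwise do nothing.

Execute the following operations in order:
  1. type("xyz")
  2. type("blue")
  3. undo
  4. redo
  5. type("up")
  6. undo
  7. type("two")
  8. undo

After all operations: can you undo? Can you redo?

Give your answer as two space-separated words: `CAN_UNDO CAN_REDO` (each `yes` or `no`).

After op 1 (type): buf='xyz' undo_depth=1 redo_depth=0
After op 2 (type): buf='xyzblue' undo_depth=2 redo_depth=0
After op 3 (undo): buf='xyz' undo_depth=1 redo_depth=1
After op 4 (redo): buf='xyzblue' undo_depth=2 redo_depth=0
After op 5 (type): buf='xyzblueup' undo_depth=3 redo_depth=0
After op 6 (undo): buf='xyzblue' undo_depth=2 redo_depth=1
After op 7 (type): buf='xyzbluetwo' undo_depth=3 redo_depth=0
After op 8 (undo): buf='xyzblue' undo_depth=2 redo_depth=1

Answer: yes yes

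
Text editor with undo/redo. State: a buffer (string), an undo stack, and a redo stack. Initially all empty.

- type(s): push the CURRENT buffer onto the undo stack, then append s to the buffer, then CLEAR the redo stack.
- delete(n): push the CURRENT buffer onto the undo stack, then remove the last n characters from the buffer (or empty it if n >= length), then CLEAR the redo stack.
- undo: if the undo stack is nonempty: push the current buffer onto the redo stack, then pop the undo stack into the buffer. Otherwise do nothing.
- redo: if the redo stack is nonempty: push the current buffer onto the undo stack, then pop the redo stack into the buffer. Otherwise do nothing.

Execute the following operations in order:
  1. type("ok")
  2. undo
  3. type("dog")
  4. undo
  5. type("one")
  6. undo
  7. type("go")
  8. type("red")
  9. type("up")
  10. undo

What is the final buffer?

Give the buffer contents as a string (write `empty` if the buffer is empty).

After op 1 (type): buf='ok' undo_depth=1 redo_depth=0
After op 2 (undo): buf='(empty)' undo_depth=0 redo_depth=1
After op 3 (type): buf='dog' undo_depth=1 redo_depth=0
After op 4 (undo): buf='(empty)' undo_depth=0 redo_depth=1
After op 5 (type): buf='one' undo_depth=1 redo_depth=0
After op 6 (undo): buf='(empty)' undo_depth=0 redo_depth=1
After op 7 (type): buf='go' undo_depth=1 redo_depth=0
After op 8 (type): buf='gored' undo_depth=2 redo_depth=0
After op 9 (type): buf='goredup' undo_depth=3 redo_depth=0
After op 10 (undo): buf='gored' undo_depth=2 redo_depth=1

Answer: gored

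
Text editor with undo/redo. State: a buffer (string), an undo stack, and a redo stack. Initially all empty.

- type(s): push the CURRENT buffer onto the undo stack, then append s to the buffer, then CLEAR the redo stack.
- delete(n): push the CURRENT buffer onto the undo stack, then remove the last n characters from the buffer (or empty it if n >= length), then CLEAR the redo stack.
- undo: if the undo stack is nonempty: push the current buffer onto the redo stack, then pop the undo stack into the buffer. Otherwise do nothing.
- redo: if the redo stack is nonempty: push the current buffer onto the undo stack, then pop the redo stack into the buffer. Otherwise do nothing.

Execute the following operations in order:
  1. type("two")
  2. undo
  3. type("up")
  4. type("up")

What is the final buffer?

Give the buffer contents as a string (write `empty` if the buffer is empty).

Answer: upup

Derivation:
After op 1 (type): buf='two' undo_depth=1 redo_depth=0
After op 2 (undo): buf='(empty)' undo_depth=0 redo_depth=1
After op 3 (type): buf='up' undo_depth=1 redo_depth=0
After op 4 (type): buf='upup' undo_depth=2 redo_depth=0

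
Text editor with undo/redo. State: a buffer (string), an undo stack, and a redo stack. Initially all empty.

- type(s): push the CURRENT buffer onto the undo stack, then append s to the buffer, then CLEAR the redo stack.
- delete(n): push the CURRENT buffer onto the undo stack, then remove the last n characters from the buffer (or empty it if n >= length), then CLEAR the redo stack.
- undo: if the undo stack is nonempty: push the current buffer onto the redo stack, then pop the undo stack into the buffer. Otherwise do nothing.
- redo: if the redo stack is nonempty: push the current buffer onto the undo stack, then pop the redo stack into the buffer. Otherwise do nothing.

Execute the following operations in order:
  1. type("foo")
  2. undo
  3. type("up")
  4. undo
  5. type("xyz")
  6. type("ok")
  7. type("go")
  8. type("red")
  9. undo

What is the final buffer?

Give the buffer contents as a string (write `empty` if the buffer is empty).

After op 1 (type): buf='foo' undo_depth=1 redo_depth=0
After op 2 (undo): buf='(empty)' undo_depth=0 redo_depth=1
After op 3 (type): buf='up' undo_depth=1 redo_depth=0
After op 4 (undo): buf='(empty)' undo_depth=0 redo_depth=1
After op 5 (type): buf='xyz' undo_depth=1 redo_depth=0
After op 6 (type): buf='xyzok' undo_depth=2 redo_depth=0
After op 7 (type): buf='xyzokgo' undo_depth=3 redo_depth=0
After op 8 (type): buf='xyzokgored' undo_depth=4 redo_depth=0
After op 9 (undo): buf='xyzokgo' undo_depth=3 redo_depth=1

Answer: xyzokgo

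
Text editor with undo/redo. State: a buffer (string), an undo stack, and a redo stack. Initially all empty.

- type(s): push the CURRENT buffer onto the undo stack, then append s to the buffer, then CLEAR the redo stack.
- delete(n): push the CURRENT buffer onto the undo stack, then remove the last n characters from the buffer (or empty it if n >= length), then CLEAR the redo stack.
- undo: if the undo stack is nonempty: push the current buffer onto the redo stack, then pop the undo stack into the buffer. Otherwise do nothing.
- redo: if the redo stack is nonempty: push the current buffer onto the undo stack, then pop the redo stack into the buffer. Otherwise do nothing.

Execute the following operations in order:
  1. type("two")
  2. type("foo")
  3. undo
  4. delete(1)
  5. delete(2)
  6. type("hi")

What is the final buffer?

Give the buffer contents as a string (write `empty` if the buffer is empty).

Answer: hi

Derivation:
After op 1 (type): buf='two' undo_depth=1 redo_depth=0
After op 2 (type): buf='twofoo' undo_depth=2 redo_depth=0
After op 3 (undo): buf='two' undo_depth=1 redo_depth=1
After op 4 (delete): buf='tw' undo_depth=2 redo_depth=0
After op 5 (delete): buf='(empty)' undo_depth=3 redo_depth=0
After op 6 (type): buf='hi' undo_depth=4 redo_depth=0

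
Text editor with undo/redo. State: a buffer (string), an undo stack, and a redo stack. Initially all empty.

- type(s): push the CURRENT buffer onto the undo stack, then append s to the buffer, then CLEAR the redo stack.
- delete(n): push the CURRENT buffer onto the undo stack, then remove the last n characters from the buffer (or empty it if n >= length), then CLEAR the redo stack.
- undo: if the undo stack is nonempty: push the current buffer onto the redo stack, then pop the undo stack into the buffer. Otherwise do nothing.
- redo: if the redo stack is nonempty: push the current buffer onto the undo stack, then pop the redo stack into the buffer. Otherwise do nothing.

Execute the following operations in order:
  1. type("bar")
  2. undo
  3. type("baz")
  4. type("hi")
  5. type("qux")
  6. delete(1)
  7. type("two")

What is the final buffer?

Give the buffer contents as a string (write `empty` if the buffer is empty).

Answer: bazhiqutwo

Derivation:
After op 1 (type): buf='bar' undo_depth=1 redo_depth=0
After op 2 (undo): buf='(empty)' undo_depth=0 redo_depth=1
After op 3 (type): buf='baz' undo_depth=1 redo_depth=0
After op 4 (type): buf='bazhi' undo_depth=2 redo_depth=0
After op 5 (type): buf='bazhiqux' undo_depth=3 redo_depth=0
After op 6 (delete): buf='bazhiqu' undo_depth=4 redo_depth=0
After op 7 (type): buf='bazhiqutwo' undo_depth=5 redo_depth=0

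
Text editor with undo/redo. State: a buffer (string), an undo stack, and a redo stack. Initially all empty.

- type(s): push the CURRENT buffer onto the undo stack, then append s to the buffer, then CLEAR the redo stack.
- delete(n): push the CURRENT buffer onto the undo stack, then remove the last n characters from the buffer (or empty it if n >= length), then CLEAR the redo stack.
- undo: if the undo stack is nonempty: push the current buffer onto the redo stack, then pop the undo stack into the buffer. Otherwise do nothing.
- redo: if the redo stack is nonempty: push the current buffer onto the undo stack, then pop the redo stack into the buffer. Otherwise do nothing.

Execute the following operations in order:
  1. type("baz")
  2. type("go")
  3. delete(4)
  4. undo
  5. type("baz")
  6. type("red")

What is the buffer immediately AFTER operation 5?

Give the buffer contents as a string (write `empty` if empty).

After op 1 (type): buf='baz' undo_depth=1 redo_depth=0
After op 2 (type): buf='bazgo' undo_depth=2 redo_depth=0
After op 3 (delete): buf='b' undo_depth=3 redo_depth=0
After op 4 (undo): buf='bazgo' undo_depth=2 redo_depth=1
After op 5 (type): buf='bazgobaz' undo_depth=3 redo_depth=0

Answer: bazgobaz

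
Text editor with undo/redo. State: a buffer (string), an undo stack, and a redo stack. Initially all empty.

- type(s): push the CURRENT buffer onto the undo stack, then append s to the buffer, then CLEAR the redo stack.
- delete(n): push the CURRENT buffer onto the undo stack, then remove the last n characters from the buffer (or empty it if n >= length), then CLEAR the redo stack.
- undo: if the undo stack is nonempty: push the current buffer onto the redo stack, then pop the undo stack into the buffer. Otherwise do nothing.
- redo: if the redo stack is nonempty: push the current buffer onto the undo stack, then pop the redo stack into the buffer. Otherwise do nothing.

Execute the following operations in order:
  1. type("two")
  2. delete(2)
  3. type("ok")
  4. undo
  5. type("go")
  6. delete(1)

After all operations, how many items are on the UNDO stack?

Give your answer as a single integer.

Answer: 4

Derivation:
After op 1 (type): buf='two' undo_depth=1 redo_depth=0
After op 2 (delete): buf='t' undo_depth=2 redo_depth=0
After op 3 (type): buf='tok' undo_depth=3 redo_depth=0
After op 4 (undo): buf='t' undo_depth=2 redo_depth=1
After op 5 (type): buf='tgo' undo_depth=3 redo_depth=0
After op 6 (delete): buf='tg' undo_depth=4 redo_depth=0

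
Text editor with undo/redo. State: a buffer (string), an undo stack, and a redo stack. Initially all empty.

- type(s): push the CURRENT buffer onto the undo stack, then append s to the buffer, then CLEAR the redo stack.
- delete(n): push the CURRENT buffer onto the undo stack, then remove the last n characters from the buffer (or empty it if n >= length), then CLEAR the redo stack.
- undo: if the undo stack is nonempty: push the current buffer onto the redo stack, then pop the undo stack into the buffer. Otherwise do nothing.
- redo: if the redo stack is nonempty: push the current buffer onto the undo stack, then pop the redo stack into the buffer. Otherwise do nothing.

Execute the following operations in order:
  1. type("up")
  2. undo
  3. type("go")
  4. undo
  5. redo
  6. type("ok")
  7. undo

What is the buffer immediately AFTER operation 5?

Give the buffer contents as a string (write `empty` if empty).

Answer: go

Derivation:
After op 1 (type): buf='up' undo_depth=1 redo_depth=0
After op 2 (undo): buf='(empty)' undo_depth=0 redo_depth=1
After op 3 (type): buf='go' undo_depth=1 redo_depth=0
After op 4 (undo): buf='(empty)' undo_depth=0 redo_depth=1
After op 5 (redo): buf='go' undo_depth=1 redo_depth=0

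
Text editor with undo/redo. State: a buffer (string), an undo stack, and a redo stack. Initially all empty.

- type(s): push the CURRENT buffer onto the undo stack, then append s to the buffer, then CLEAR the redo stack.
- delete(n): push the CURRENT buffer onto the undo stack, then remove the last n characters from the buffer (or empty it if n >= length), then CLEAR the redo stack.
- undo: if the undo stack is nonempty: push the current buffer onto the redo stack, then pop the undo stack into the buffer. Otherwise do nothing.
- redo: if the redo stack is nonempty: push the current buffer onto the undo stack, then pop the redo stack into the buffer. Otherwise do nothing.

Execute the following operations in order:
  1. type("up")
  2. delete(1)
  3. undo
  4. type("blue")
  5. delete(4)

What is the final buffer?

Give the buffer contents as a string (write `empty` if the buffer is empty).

Answer: up

Derivation:
After op 1 (type): buf='up' undo_depth=1 redo_depth=0
After op 2 (delete): buf='u' undo_depth=2 redo_depth=0
After op 3 (undo): buf='up' undo_depth=1 redo_depth=1
After op 4 (type): buf='upblue' undo_depth=2 redo_depth=0
After op 5 (delete): buf='up' undo_depth=3 redo_depth=0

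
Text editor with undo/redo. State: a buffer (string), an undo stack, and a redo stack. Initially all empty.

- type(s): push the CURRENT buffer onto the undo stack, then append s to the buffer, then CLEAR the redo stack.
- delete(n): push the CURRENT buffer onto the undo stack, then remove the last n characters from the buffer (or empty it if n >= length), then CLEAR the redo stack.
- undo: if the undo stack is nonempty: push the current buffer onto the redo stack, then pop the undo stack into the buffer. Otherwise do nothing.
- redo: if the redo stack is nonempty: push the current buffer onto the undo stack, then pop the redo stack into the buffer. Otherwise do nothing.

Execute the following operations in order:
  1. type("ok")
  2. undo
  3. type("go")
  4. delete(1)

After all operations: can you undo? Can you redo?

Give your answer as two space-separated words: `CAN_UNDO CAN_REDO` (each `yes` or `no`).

After op 1 (type): buf='ok' undo_depth=1 redo_depth=0
After op 2 (undo): buf='(empty)' undo_depth=0 redo_depth=1
After op 3 (type): buf='go' undo_depth=1 redo_depth=0
After op 4 (delete): buf='g' undo_depth=2 redo_depth=0

Answer: yes no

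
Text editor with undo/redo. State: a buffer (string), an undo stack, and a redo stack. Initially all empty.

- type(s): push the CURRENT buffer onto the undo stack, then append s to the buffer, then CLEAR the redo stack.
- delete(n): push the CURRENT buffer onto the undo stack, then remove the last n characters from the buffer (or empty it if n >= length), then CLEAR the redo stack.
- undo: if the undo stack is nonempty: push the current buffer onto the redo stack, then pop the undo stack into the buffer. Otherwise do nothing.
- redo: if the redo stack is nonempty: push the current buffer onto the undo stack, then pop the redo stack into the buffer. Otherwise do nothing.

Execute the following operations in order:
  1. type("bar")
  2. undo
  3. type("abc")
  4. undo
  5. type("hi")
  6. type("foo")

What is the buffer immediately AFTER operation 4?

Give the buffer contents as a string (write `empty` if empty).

Answer: empty

Derivation:
After op 1 (type): buf='bar' undo_depth=1 redo_depth=0
After op 2 (undo): buf='(empty)' undo_depth=0 redo_depth=1
After op 3 (type): buf='abc' undo_depth=1 redo_depth=0
After op 4 (undo): buf='(empty)' undo_depth=0 redo_depth=1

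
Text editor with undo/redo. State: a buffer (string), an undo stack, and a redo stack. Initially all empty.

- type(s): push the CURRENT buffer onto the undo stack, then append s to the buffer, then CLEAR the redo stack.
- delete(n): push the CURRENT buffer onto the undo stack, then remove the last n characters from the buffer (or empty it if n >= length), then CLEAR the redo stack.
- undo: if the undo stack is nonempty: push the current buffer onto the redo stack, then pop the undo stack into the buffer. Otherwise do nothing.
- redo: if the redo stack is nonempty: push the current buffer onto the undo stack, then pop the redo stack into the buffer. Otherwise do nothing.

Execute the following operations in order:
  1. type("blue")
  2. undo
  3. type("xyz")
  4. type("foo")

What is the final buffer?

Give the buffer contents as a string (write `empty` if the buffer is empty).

Answer: xyzfoo

Derivation:
After op 1 (type): buf='blue' undo_depth=1 redo_depth=0
After op 2 (undo): buf='(empty)' undo_depth=0 redo_depth=1
After op 3 (type): buf='xyz' undo_depth=1 redo_depth=0
After op 4 (type): buf='xyzfoo' undo_depth=2 redo_depth=0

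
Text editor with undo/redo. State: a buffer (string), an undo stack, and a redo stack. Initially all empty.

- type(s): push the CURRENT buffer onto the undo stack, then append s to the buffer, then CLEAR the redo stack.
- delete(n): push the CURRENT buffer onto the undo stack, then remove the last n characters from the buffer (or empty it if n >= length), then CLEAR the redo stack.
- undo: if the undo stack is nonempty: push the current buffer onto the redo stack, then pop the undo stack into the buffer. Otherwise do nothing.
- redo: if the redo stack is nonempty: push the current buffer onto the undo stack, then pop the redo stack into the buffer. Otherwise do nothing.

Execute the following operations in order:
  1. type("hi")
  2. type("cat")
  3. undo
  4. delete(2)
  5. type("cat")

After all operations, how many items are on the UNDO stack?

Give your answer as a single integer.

Answer: 3

Derivation:
After op 1 (type): buf='hi' undo_depth=1 redo_depth=0
After op 2 (type): buf='hicat' undo_depth=2 redo_depth=0
After op 3 (undo): buf='hi' undo_depth=1 redo_depth=1
After op 4 (delete): buf='(empty)' undo_depth=2 redo_depth=0
After op 5 (type): buf='cat' undo_depth=3 redo_depth=0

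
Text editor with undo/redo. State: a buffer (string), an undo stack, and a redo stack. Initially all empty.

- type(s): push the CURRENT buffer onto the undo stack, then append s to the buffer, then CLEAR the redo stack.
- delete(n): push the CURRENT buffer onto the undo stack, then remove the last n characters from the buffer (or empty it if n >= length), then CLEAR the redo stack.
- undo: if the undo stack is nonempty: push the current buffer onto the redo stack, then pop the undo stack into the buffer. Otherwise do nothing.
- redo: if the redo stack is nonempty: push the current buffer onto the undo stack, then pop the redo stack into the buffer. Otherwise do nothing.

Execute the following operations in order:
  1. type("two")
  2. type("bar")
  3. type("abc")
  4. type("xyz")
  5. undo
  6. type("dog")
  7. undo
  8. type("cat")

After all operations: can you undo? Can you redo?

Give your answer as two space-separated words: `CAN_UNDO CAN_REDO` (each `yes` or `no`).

Answer: yes no

Derivation:
After op 1 (type): buf='two' undo_depth=1 redo_depth=0
After op 2 (type): buf='twobar' undo_depth=2 redo_depth=0
After op 3 (type): buf='twobarabc' undo_depth=3 redo_depth=0
After op 4 (type): buf='twobarabcxyz' undo_depth=4 redo_depth=0
After op 5 (undo): buf='twobarabc' undo_depth=3 redo_depth=1
After op 6 (type): buf='twobarabcdog' undo_depth=4 redo_depth=0
After op 7 (undo): buf='twobarabc' undo_depth=3 redo_depth=1
After op 8 (type): buf='twobarabccat' undo_depth=4 redo_depth=0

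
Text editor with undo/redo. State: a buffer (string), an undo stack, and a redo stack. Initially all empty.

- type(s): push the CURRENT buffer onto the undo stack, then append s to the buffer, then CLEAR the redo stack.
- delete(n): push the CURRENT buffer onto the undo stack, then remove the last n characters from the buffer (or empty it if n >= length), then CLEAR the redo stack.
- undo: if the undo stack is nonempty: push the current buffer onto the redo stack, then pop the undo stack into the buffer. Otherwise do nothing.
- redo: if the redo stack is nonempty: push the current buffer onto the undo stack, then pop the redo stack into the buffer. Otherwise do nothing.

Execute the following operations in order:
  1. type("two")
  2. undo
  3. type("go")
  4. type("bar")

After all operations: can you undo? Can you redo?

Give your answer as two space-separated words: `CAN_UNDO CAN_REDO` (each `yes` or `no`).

After op 1 (type): buf='two' undo_depth=1 redo_depth=0
After op 2 (undo): buf='(empty)' undo_depth=0 redo_depth=1
After op 3 (type): buf='go' undo_depth=1 redo_depth=0
After op 4 (type): buf='gobar' undo_depth=2 redo_depth=0

Answer: yes no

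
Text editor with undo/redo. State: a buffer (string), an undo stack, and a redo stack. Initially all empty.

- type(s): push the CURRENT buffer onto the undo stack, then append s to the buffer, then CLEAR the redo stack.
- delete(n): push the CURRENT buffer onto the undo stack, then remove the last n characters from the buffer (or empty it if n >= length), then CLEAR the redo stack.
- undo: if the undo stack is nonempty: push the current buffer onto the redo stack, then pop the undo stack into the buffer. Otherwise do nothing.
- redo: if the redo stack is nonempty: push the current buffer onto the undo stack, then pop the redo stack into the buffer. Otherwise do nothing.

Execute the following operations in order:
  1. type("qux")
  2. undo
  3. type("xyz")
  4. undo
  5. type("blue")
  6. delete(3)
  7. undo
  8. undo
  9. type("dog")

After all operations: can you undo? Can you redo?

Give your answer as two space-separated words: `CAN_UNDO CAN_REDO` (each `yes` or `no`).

After op 1 (type): buf='qux' undo_depth=1 redo_depth=0
After op 2 (undo): buf='(empty)' undo_depth=0 redo_depth=1
After op 3 (type): buf='xyz' undo_depth=1 redo_depth=0
After op 4 (undo): buf='(empty)' undo_depth=0 redo_depth=1
After op 5 (type): buf='blue' undo_depth=1 redo_depth=0
After op 6 (delete): buf='b' undo_depth=2 redo_depth=0
After op 7 (undo): buf='blue' undo_depth=1 redo_depth=1
After op 8 (undo): buf='(empty)' undo_depth=0 redo_depth=2
After op 9 (type): buf='dog' undo_depth=1 redo_depth=0

Answer: yes no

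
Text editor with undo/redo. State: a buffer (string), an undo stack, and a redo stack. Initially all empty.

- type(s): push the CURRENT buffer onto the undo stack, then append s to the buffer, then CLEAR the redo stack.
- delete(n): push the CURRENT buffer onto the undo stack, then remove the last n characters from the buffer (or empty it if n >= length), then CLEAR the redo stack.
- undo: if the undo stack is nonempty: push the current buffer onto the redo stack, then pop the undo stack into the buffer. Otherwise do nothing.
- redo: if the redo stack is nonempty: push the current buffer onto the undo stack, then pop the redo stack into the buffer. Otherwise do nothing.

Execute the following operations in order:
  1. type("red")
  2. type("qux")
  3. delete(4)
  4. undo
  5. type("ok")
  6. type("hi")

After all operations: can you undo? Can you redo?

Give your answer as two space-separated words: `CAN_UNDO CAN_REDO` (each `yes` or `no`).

After op 1 (type): buf='red' undo_depth=1 redo_depth=0
After op 2 (type): buf='redqux' undo_depth=2 redo_depth=0
After op 3 (delete): buf='re' undo_depth=3 redo_depth=0
After op 4 (undo): buf='redqux' undo_depth=2 redo_depth=1
After op 5 (type): buf='redquxok' undo_depth=3 redo_depth=0
After op 6 (type): buf='redquxokhi' undo_depth=4 redo_depth=0

Answer: yes no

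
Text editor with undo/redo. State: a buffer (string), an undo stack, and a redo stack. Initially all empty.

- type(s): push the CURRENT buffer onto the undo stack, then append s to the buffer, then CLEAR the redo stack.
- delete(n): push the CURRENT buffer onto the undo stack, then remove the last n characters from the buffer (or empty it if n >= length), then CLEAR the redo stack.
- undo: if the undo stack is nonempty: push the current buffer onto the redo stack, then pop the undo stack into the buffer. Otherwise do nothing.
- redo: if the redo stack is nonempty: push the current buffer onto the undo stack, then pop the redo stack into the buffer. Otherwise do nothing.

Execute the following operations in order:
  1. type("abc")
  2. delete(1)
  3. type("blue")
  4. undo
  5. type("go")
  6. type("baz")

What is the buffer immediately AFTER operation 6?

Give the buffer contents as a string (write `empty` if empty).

After op 1 (type): buf='abc' undo_depth=1 redo_depth=0
After op 2 (delete): buf='ab' undo_depth=2 redo_depth=0
After op 3 (type): buf='abblue' undo_depth=3 redo_depth=0
After op 4 (undo): buf='ab' undo_depth=2 redo_depth=1
After op 5 (type): buf='abgo' undo_depth=3 redo_depth=0
After op 6 (type): buf='abgobaz' undo_depth=4 redo_depth=0

Answer: abgobaz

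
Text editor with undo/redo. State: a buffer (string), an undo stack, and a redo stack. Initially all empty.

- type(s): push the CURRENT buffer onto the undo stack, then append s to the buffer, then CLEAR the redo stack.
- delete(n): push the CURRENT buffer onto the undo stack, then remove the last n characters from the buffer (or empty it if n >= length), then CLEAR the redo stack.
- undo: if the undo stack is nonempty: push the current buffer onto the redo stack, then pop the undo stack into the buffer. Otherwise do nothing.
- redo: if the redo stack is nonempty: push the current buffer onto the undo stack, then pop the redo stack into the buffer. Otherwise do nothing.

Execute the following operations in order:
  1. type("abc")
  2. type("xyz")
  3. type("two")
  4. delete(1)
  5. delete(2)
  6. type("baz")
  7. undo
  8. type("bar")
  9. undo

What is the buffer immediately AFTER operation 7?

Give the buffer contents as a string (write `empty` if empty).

Answer: abcxyz

Derivation:
After op 1 (type): buf='abc' undo_depth=1 redo_depth=0
After op 2 (type): buf='abcxyz' undo_depth=2 redo_depth=0
After op 3 (type): buf='abcxyztwo' undo_depth=3 redo_depth=0
After op 4 (delete): buf='abcxyztw' undo_depth=4 redo_depth=0
After op 5 (delete): buf='abcxyz' undo_depth=5 redo_depth=0
After op 6 (type): buf='abcxyzbaz' undo_depth=6 redo_depth=0
After op 7 (undo): buf='abcxyz' undo_depth=5 redo_depth=1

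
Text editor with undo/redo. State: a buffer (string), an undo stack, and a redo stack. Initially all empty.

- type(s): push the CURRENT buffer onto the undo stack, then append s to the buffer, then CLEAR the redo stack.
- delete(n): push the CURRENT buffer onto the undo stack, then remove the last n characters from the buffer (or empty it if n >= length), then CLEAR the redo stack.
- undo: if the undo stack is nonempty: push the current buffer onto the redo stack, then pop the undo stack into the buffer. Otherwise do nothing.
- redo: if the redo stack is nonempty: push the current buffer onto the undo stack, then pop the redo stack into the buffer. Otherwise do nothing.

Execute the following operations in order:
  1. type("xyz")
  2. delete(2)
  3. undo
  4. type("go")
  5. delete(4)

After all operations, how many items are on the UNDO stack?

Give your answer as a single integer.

After op 1 (type): buf='xyz' undo_depth=1 redo_depth=0
After op 2 (delete): buf='x' undo_depth=2 redo_depth=0
After op 3 (undo): buf='xyz' undo_depth=1 redo_depth=1
After op 4 (type): buf='xyzgo' undo_depth=2 redo_depth=0
After op 5 (delete): buf='x' undo_depth=3 redo_depth=0

Answer: 3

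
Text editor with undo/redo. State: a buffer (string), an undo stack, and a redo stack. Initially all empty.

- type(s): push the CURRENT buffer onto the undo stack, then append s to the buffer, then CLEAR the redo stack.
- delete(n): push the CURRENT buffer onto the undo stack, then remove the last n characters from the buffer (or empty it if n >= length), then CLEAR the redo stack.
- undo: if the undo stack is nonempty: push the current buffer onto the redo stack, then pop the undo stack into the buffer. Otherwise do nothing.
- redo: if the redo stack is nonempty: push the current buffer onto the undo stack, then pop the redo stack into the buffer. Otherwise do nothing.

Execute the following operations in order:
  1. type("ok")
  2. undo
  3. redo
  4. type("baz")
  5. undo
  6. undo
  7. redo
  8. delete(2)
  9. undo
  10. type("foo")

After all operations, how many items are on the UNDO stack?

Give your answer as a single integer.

Answer: 2

Derivation:
After op 1 (type): buf='ok' undo_depth=1 redo_depth=0
After op 2 (undo): buf='(empty)' undo_depth=0 redo_depth=1
After op 3 (redo): buf='ok' undo_depth=1 redo_depth=0
After op 4 (type): buf='okbaz' undo_depth=2 redo_depth=0
After op 5 (undo): buf='ok' undo_depth=1 redo_depth=1
After op 6 (undo): buf='(empty)' undo_depth=0 redo_depth=2
After op 7 (redo): buf='ok' undo_depth=1 redo_depth=1
After op 8 (delete): buf='(empty)' undo_depth=2 redo_depth=0
After op 9 (undo): buf='ok' undo_depth=1 redo_depth=1
After op 10 (type): buf='okfoo' undo_depth=2 redo_depth=0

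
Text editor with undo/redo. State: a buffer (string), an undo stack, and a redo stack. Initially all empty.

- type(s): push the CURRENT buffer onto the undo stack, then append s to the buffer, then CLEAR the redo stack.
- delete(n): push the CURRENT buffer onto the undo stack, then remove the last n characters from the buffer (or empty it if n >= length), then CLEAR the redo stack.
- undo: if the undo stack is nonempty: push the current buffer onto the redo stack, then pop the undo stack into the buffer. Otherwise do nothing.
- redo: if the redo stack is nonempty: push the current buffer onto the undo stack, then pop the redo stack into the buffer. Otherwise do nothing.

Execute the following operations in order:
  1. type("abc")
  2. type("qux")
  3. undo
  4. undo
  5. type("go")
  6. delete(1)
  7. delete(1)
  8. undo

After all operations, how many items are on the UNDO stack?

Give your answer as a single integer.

Answer: 2

Derivation:
After op 1 (type): buf='abc' undo_depth=1 redo_depth=0
After op 2 (type): buf='abcqux' undo_depth=2 redo_depth=0
After op 3 (undo): buf='abc' undo_depth=1 redo_depth=1
After op 4 (undo): buf='(empty)' undo_depth=0 redo_depth=2
After op 5 (type): buf='go' undo_depth=1 redo_depth=0
After op 6 (delete): buf='g' undo_depth=2 redo_depth=0
After op 7 (delete): buf='(empty)' undo_depth=3 redo_depth=0
After op 8 (undo): buf='g' undo_depth=2 redo_depth=1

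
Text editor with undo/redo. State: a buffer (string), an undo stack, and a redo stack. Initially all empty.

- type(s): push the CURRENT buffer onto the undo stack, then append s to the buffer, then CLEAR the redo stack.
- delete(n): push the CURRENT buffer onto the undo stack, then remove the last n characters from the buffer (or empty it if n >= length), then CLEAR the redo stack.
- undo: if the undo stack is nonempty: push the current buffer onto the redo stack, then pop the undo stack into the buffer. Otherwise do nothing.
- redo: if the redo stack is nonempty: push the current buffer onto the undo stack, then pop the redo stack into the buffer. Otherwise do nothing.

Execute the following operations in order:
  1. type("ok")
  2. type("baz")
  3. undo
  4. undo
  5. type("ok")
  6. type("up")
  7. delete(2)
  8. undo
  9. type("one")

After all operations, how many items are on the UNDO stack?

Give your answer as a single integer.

Answer: 3

Derivation:
After op 1 (type): buf='ok' undo_depth=1 redo_depth=0
After op 2 (type): buf='okbaz' undo_depth=2 redo_depth=0
After op 3 (undo): buf='ok' undo_depth=1 redo_depth=1
After op 4 (undo): buf='(empty)' undo_depth=0 redo_depth=2
After op 5 (type): buf='ok' undo_depth=1 redo_depth=0
After op 6 (type): buf='okup' undo_depth=2 redo_depth=0
After op 7 (delete): buf='ok' undo_depth=3 redo_depth=0
After op 8 (undo): buf='okup' undo_depth=2 redo_depth=1
After op 9 (type): buf='okupone' undo_depth=3 redo_depth=0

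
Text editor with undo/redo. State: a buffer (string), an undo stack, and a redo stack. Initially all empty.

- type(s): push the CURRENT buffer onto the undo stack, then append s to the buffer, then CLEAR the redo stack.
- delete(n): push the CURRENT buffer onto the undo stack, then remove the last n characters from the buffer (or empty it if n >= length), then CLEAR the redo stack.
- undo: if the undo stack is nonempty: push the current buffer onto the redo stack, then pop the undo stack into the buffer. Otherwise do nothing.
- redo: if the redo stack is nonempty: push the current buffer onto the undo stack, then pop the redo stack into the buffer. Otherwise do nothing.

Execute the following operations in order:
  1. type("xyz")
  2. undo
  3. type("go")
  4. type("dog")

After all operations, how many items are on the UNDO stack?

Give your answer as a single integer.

Answer: 2

Derivation:
After op 1 (type): buf='xyz' undo_depth=1 redo_depth=0
After op 2 (undo): buf='(empty)' undo_depth=0 redo_depth=1
After op 3 (type): buf='go' undo_depth=1 redo_depth=0
After op 4 (type): buf='godog' undo_depth=2 redo_depth=0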